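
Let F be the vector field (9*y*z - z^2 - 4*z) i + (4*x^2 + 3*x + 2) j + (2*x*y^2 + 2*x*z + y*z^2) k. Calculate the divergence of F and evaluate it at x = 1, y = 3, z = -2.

∂F₁/∂x = 0
∂F₂/∂y = 0
∂F₃/∂z = 2*x + 2*y*z
∇·F = 2*x + 2*y*z
At (1, 3, -2): -10.

-10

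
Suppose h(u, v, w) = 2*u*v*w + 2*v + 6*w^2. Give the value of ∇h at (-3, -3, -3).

∂h/∂u = 2*v*w
∂h/∂v = 2*u*w + 2
∂h/∂w = 2*u*v + 12*w
∇h = (2*v*w, 2*u*w + 2, 2*u*v + 12*w)
At (-3, -3, -3): (18, 20, -18).

(18, 20, -18)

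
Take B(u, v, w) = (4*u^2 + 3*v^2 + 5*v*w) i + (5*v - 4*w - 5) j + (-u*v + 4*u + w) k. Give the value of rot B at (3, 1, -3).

(1, 2, 9)

(∇×B)₁ = ∂B₃/∂v − ∂B₂/∂w = -u + 4
(∇×B)₂ = ∂B₁/∂w − ∂B₃/∂u = 6*v - 4
(∇×B)₃ = ∂B₂/∂u − ∂B₁/∂v = -6*v - 5*w
∇×B = (-u + 4, 6*v - 4, -6*v - 5*w)
At (3, 1, -3): (1, 2, 9).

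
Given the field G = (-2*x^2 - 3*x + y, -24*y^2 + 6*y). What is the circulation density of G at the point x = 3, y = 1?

∂G₂/∂x = 0
∂G₁/∂y = 1
Scalar curl = -1
At (3, 1): -1.

-1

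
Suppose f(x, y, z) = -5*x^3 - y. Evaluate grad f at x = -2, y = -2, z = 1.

∂f/∂x = -15*x^2
∂f/∂y = -1
∂f/∂z = 0
∇f = (-15*x^2, -1, 0)
At (-2, -2, 1): (-60, -1, 0).

(-60, -1, 0)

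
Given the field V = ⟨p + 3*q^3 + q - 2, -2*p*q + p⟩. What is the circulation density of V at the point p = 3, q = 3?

∂V₂/∂p = -2*q + 1
∂V₁/∂q = 9*q^2 + 1
Scalar curl = -9*q^2 - 2*q
At (3, 3): -87.

-87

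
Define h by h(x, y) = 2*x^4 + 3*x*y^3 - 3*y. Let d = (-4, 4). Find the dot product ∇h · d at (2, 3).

56

∂h/∂x = 8*x^3 + 3*y^3
∂h/∂y = 9*x*y^2 - 3
∇h at (2, 3) = (145, 159)
∇h · d = (145)(-4) + (159)(4) = 56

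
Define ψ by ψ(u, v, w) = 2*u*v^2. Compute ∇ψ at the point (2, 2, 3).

(8, 16, 0)

∂ψ/∂u = 2*v^2
∂ψ/∂v = 4*u*v
∂ψ/∂w = 0
∇ψ = (2*v^2, 4*u*v, 0)
At (2, 2, 3): (8, 16, 0).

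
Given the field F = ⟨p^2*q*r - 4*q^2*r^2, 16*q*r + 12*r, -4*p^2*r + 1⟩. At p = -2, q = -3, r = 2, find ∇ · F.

∂F₁/∂p = 2*p*q*r
∂F₂/∂q = 16*r
∂F₃/∂r = -4*p^2
∇·F = -4*p^2 + 2*p*q*r + 16*r
At (-2, -3, 2): 40.

40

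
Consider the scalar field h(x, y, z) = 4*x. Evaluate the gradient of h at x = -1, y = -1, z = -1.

(4, 0, 0)

∂h/∂x = 4
∂h/∂y = 0
∂h/∂z = 0
∇h = (4, 0, 0)
At (-1, -1, -1): (4, 0, 0).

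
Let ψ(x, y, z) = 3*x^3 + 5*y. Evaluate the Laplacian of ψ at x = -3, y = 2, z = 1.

-54

∂²ψ/∂x² = 18*x
∂²ψ/∂y² = 0
∂²ψ/∂z² = 0
∇²ψ = 18*x
At (-3, 2, 1): -54.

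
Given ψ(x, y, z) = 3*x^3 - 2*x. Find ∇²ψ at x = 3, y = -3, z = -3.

∂²ψ/∂x² = 18*x
∂²ψ/∂y² = 0
∂²ψ/∂z² = 0
∇²ψ = 18*x
At (3, -3, -3): 54.

54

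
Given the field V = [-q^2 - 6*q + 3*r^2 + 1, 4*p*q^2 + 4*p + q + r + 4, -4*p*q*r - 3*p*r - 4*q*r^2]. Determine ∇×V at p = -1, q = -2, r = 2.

(-9, 2, 22)

(∇×V)₁ = ∂V₃/∂q − ∂V₂/∂r = -4*p*r - 4*r^2 - 1
(∇×V)₂ = ∂V₁/∂r − ∂V₃/∂p = 4*q*r + 9*r
(∇×V)₃ = ∂V₂/∂p − ∂V₁/∂q = 4*q^2 + 2*q + 10
∇×V = (-4*p*r - 4*r^2 - 1, 4*q*r + 9*r, 4*q^2 + 2*q + 10)
At (-1, -2, 2): (-9, 2, 22).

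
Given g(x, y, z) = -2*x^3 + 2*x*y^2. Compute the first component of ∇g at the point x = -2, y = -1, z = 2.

-22

(∇g)_1 = ∂g/∂x = -6*x^2 + 2*y^2
At (-2, -1, 2): -22.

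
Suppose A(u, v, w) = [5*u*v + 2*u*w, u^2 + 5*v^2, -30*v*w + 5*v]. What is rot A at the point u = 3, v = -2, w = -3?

(95, 6, -9)

(∇×A)₁ = ∂A₃/∂v − ∂A₂/∂w = -30*w + 5
(∇×A)₂ = ∂A₁/∂w − ∂A₃/∂u = 2*u
(∇×A)₃ = ∂A₂/∂u − ∂A₁/∂v = -3*u
∇×A = (-30*w + 5, 2*u, -3*u)
At (3, -2, -3): (95, 6, -9).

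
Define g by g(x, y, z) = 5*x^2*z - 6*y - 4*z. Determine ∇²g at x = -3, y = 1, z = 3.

∂²g/∂x² = 10*z
∂²g/∂y² = 0
∂²g/∂z² = 0
∇²g = 10*z
At (-3, 1, 3): 30.

30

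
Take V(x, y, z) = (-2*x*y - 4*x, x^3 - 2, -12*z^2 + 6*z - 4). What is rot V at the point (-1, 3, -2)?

(∇×V)₁ = ∂V₃/∂y − ∂V₂/∂z = 0
(∇×V)₂ = ∂V₁/∂z − ∂V₃/∂x = 0
(∇×V)₃ = ∂V₂/∂x − ∂V₁/∂y = 3*x^2 + 2*x
∇×V = (0, 0, 3*x^2 + 2*x)
At (-1, 3, -2): (0, 0, 1).

(0, 0, 1)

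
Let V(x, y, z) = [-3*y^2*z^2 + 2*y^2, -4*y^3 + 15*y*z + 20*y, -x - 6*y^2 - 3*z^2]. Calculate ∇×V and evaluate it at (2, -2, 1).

(54, -23, -4)

(∇×V)₁ = ∂V₃/∂y − ∂V₂/∂z = -27*y
(∇×V)₂ = ∂V₁/∂z − ∂V₃/∂x = -6*y^2*z + 1
(∇×V)₃ = ∂V₂/∂x − ∂V₁/∂y = 6*y*z^2 - 4*y
∇×V = (-27*y, -6*y^2*z + 1, 6*y*z^2 - 4*y)
At (2, -2, 1): (54, -23, -4).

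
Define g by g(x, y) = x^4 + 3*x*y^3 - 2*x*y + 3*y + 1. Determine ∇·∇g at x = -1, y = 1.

-6

∂²g/∂x² = 12*x^2
∂²g/∂y² = 18*x*y
∇²g = 12*x^2 + 18*x*y
At (-1, 1): -6.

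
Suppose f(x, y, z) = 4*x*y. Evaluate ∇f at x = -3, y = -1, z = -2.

∂f/∂x = 4*y
∂f/∂y = 4*x
∂f/∂z = 0
∇f = (4*y, 4*x, 0)
At (-3, -1, -2): (-4, -12, 0).

(-4, -12, 0)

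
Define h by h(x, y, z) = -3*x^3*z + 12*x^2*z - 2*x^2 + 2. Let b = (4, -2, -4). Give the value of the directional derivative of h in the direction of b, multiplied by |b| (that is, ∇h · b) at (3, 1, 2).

∂h/∂x = -9*x^2*z + 24*x*z - 4*x
∂h/∂y = 0
∂h/∂z = -3*x^3 + 12*x^2
∇h at (3, 1, 2) = (-30, 0, 27)
∇h · b = (-30)(4) + (0)(-2) + (27)(-4) = -228

-228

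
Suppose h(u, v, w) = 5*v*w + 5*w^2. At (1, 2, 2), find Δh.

∂²h/∂u² = 0
∂²h/∂v² = 0
∂²h/∂w² = 10
∇²h = 10
At (1, 2, 2): 10.

10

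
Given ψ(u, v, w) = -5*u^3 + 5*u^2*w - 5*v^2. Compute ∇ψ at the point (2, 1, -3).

(-120, -10, 20)

∂ψ/∂u = -15*u^2 + 10*u*w
∂ψ/∂v = -10*v
∂ψ/∂w = 5*u^2
∇ψ = (-15*u^2 + 10*u*w, -10*v, 5*u^2)
At (2, 1, -3): (-120, -10, 20).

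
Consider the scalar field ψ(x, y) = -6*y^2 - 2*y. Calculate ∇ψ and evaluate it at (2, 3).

(0, -38)

∂ψ/∂x = 0
∂ψ/∂y = -12*y - 2
∇ψ = (0, -12*y - 2)
At (2, 3): (0, -38).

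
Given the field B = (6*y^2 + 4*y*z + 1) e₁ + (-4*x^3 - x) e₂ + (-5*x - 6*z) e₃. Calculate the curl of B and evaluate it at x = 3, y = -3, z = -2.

(0, -7, -65)

(∇×B)₁ = ∂B₃/∂y − ∂B₂/∂z = 0
(∇×B)₂ = ∂B₁/∂z − ∂B₃/∂x = 4*y + 5
(∇×B)₃ = ∂B₂/∂x − ∂B₁/∂y = -12*x^2 - 12*y - 4*z - 1
∇×B = (0, 4*y + 5, -12*x^2 - 12*y - 4*z - 1)
At (3, -3, -2): (0, -7, -65).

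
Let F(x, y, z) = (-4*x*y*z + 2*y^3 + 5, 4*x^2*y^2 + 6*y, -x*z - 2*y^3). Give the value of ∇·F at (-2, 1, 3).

∂F₁/∂x = -4*y*z
∂F₂/∂y = 8*x^2*y + 6
∂F₃/∂z = -x
∇·F = 8*x^2*y - x - 4*y*z + 6
At (-2, 1, 3): 28.

28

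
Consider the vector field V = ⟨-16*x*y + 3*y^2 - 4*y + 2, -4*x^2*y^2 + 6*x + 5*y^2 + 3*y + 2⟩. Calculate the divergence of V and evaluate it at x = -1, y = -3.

∂V₁/∂x = -16*y
∂V₂/∂y = -8*x^2*y + 10*y + 3
∇·V = -8*x^2*y - 6*y + 3
At (-1, -3): 45.

45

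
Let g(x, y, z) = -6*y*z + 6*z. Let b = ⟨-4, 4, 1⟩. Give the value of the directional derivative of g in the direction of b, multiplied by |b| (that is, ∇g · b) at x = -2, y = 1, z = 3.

∂g/∂x = 0
∂g/∂y = -6*z
∂g/∂z = -6*y + 6
∇g at (-2, 1, 3) = (0, -18, 0)
∇g · b = (0)(-4) + (-18)(4) + (0)(1) = -72

-72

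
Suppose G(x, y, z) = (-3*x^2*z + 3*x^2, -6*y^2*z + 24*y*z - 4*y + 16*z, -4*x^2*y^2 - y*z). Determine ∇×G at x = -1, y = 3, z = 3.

(∇×G)₁ = ∂G₃/∂y − ∂G₂/∂z = -8*x^2*y + 6*y^2 - 24*y - z - 16
(∇×G)₂ = ∂G₁/∂z − ∂G₃/∂x = -3*x^2 + 8*x*y^2
(∇×G)₃ = ∂G₂/∂x − ∂G₁/∂y = 0
∇×G = (-8*x^2*y + 6*y^2 - 24*y - z - 16, -3*x^2 + 8*x*y^2, 0)
At (-1, 3, 3): (-61, -75, 0).

(-61, -75, 0)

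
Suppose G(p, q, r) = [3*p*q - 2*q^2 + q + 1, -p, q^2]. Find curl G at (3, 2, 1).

(∇×G)₁ = ∂G₃/∂q − ∂G₂/∂r = 2*q
(∇×G)₂ = ∂G₁/∂r − ∂G₃/∂p = 0
(∇×G)₃ = ∂G₂/∂p − ∂G₁/∂q = -3*p + 4*q - 2
∇×G = (2*q, 0, -3*p + 4*q - 2)
At (3, 2, 1): (4, 0, -3).

(4, 0, -3)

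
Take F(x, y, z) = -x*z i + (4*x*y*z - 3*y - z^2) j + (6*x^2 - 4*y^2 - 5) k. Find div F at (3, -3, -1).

-14

∂F₁/∂x = -z
∂F₂/∂y = 4*x*z - 3
∂F₃/∂z = 0
∇·F = 4*x*z - z - 3
At (3, -3, -1): -14.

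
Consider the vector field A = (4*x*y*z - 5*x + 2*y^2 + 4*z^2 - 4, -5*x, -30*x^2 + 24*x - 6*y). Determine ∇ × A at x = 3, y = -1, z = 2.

(-6, 160, -25)

(∇×A)₁ = ∂A₃/∂y − ∂A₂/∂z = -6
(∇×A)₂ = ∂A₁/∂z − ∂A₃/∂x = 4*x*y + 60*x + 8*z - 24
(∇×A)₃ = ∂A₂/∂x − ∂A₁/∂y = -4*x*z - 4*y - 5
∇×A = (-6, 4*x*y + 60*x + 8*z - 24, -4*x*z - 4*y - 5)
At (3, -1, 2): (-6, 160, -25).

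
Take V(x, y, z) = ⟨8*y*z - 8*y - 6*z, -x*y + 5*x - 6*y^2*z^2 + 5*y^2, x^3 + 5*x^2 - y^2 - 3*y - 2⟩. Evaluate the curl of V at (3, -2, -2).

(∇×V)₁ = ∂V₃/∂y − ∂V₂/∂z = 12*y^2*z - 2*y - 3
(∇×V)₂ = ∂V₁/∂z − ∂V₃/∂x = -3*x^2 - 10*x + 8*y - 6
(∇×V)₃ = ∂V₂/∂x − ∂V₁/∂y = -y - 8*z + 13
∇×V = (12*y^2*z - 2*y - 3, -3*x^2 - 10*x + 8*y - 6, -y - 8*z + 13)
At (3, -2, -2): (-95, -79, 31).

(-95, -79, 31)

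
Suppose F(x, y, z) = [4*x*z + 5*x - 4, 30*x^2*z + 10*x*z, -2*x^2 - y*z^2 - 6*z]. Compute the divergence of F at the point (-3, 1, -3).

∂F₁/∂x = 4*z + 5
∂F₂/∂y = 0
∂F₃/∂z = -2*y*z - 6
∇·F = -2*y*z + 4*z - 1
At (-3, 1, -3): -7.

-7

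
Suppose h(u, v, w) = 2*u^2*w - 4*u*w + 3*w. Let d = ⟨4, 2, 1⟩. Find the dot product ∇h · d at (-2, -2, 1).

∂h/∂u = 4*u*w - 4*w
∂h/∂v = 0
∂h/∂w = 2*u^2 - 4*u + 3
∇h at (-2, -2, 1) = (-12, 0, 19)
∇h · d = (-12)(4) + (0)(2) + (19)(1) = -29

-29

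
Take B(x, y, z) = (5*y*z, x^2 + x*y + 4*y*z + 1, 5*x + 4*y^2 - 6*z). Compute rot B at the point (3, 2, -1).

(∇×B)₁ = ∂B₃/∂y − ∂B₂/∂z = 4*y
(∇×B)₂ = ∂B₁/∂z − ∂B₃/∂x = 5*y - 5
(∇×B)₃ = ∂B₂/∂x − ∂B₁/∂y = 2*x + y - 5*z
∇×B = (4*y, 5*y - 5, 2*x + y - 5*z)
At (3, 2, -1): (8, 5, 13).

(8, 5, 13)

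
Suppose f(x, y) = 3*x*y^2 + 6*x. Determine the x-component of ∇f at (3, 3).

33

(∇f)_1 = ∂f/∂x = 3*y^2 + 6
At (3, 3): 33.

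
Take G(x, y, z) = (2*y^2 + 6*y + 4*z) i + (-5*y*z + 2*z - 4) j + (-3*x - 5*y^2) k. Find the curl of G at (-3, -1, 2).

(∇×G)₁ = ∂G₃/∂y − ∂G₂/∂z = -5*y - 2
(∇×G)₂ = ∂G₁/∂z − ∂G₃/∂x = 7
(∇×G)₃ = ∂G₂/∂x − ∂G₁/∂y = -4*y - 6
∇×G = (-5*y - 2, 7, -4*y - 6)
At (-3, -1, 2): (3, 7, -2).

(3, 7, -2)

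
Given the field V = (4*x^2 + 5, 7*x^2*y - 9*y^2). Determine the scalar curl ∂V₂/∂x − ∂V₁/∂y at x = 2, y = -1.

-28

∂V₂/∂x = 14*x*y
∂V₁/∂y = 0
Scalar curl = 14*x*y
At (2, -1): -28.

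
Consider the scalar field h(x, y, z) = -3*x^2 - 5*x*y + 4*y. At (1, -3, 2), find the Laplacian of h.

∂²h/∂x² = -6
∂²h/∂y² = 0
∂²h/∂z² = 0
∇²h = -6
At (1, -3, 2): -6.

-6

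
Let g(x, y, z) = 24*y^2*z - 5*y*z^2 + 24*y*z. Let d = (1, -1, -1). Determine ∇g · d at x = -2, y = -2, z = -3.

-159

∂g/∂x = 0
∂g/∂y = 48*y*z - 5*z^2 + 24*z
∂g/∂z = 24*y^2 - 10*y*z + 24*y
∇g at (-2, -2, -3) = (0, 171, -12)
∇g · d = (0)(1) + (171)(-1) + (-12)(-1) = -159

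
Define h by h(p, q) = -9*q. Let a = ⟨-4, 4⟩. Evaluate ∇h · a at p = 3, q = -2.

-36

∂h/∂p = 0
∂h/∂q = -9
∇h at (3, -2) = (0, -9)
∇h · a = (0)(-4) + (-9)(4) = -36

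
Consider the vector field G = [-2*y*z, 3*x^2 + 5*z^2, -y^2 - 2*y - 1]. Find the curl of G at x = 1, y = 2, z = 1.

(-16, -4, 8)

(∇×G)₁ = ∂G₃/∂y − ∂G₂/∂z = -2*y - 10*z - 2
(∇×G)₂ = ∂G₁/∂z − ∂G₃/∂x = -2*y
(∇×G)₃ = ∂G₂/∂x − ∂G₁/∂y = 6*x + 2*z
∇×G = (-2*y - 10*z - 2, -2*y, 6*x + 2*z)
At (1, 2, 1): (-16, -4, 8).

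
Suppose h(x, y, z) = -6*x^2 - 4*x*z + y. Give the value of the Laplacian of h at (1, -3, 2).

-12

∂²h/∂x² = -12
∂²h/∂y² = 0
∂²h/∂z² = 0
∇²h = -12
At (1, -3, 2): -12.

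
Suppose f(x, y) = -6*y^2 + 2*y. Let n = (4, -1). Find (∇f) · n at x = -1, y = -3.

-38

∂f/∂x = 0
∂f/∂y = -12*y + 2
∇f at (-1, -3) = (0, 38)
∇f · n = (0)(4) + (38)(-1) = -38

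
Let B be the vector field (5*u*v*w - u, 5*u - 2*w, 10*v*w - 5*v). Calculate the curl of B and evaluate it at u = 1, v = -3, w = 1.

(7, -15, 0)

(∇×B)₁ = ∂B₃/∂v − ∂B₂/∂w = 10*w - 3
(∇×B)₂ = ∂B₁/∂w − ∂B₃/∂u = 5*u*v
(∇×B)₃ = ∂B₂/∂u − ∂B₁/∂v = -5*u*w + 5
∇×B = (10*w - 3, 5*u*v, -5*u*w + 5)
At (1, -3, 1): (7, -15, 0).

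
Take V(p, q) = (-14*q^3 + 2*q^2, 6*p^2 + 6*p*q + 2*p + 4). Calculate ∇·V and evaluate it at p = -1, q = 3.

∂V₁/∂p = 0
∂V₂/∂q = 6*p
∇·V = 6*p
At (-1, 3): -6.

-6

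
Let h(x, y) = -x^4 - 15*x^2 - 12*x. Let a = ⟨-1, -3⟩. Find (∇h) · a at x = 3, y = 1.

210

∂h/∂x = -4*x^3 - 30*x - 12
∂h/∂y = 0
∇h at (3, 1) = (-210, 0)
∇h · a = (-210)(-1) + (0)(-3) = 210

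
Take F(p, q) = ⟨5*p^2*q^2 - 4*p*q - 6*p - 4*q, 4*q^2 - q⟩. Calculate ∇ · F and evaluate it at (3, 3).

275

∂F₁/∂p = 10*p*q^2 - 4*q - 6
∂F₂/∂q = 8*q - 1
∇·F = 10*p*q^2 + 4*q - 7
At (3, 3): 275.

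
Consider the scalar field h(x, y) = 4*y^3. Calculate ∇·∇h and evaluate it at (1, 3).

72

∂²h/∂x² = 0
∂²h/∂y² = 24*y
∇²h = 24*y
At (1, 3): 72.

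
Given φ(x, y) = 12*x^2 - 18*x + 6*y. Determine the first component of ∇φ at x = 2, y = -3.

30

(∇φ)_1 = ∂φ/∂x = 24*x - 18
At (2, -3): 30.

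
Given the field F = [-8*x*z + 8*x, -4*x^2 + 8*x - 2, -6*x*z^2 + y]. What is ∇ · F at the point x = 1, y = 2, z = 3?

∂F₁/∂x = -8*z + 8
∂F₂/∂y = 0
∂F₃/∂z = -12*x*z
∇·F = -12*x*z - 8*z + 8
At (1, 2, 3): -52.

-52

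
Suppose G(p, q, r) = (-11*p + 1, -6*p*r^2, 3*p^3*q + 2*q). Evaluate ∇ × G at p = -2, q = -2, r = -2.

(26, 72, -24)

(∇×G)₁ = ∂G₃/∂q − ∂G₂/∂r = 3*p^3 + 12*p*r + 2
(∇×G)₂ = ∂G₁/∂r − ∂G₃/∂p = -9*p^2*q
(∇×G)₃ = ∂G₂/∂p − ∂G₁/∂q = -6*r^2
∇×G = (3*p^3 + 12*p*r + 2, -9*p^2*q, -6*r^2)
At (-2, -2, -2): (26, 72, -24).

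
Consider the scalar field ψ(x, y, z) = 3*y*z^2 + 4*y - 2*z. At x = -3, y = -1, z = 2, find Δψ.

∂²ψ/∂x² = 0
∂²ψ/∂y² = 0
∂²ψ/∂z² = 6*y
∇²ψ = 6*y
At (-3, -1, 2): -6.

-6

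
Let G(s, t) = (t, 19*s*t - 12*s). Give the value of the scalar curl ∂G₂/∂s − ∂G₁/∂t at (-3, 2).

∂G₂/∂s = 19*t - 12
∂G₁/∂t = 1
Scalar curl = 19*t - 13
At (-3, 2): 25.

25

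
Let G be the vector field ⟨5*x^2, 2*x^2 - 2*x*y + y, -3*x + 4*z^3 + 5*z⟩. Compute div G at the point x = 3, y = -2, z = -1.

42

∂G₁/∂x = 10*x
∂G₂/∂y = -2*x + 1
∂G₃/∂z = 12*z^2 + 5
∇·G = 8*x + 12*z^2 + 6
At (3, -2, -1): 42.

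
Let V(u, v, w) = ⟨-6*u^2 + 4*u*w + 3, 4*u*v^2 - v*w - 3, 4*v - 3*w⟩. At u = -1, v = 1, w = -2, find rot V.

(∇×V)₁ = ∂V₃/∂v − ∂V₂/∂w = v + 4
(∇×V)₂ = ∂V₁/∂w − ∂V₃/∂u = 4*u
(∇×V)₃ = ∂V₂/∂u − ∂V₁/∂v = 4*v^2
∇×V = (v + 4, 4*u, 4*v^2)
At (-1, 1, -2): (5, -4, 4).

(5, -4, 4)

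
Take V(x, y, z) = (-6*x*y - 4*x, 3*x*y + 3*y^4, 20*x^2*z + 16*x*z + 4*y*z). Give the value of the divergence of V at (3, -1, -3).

∂V₁/∂x = -6*y - 4
∂V₂/∂y = 3*x + 12*y^3
∂V₃/∂z = 20*x^2 + 16*x + 4*y
∇·V = 20*x^2 + 19*x + 12*y^3 - 2*y - 4
At (3, -1, -3): 223.

223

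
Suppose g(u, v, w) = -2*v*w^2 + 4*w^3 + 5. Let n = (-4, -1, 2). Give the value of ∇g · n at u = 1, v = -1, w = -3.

∂g/∂u = 0
∂g/∂v = -2*w^2
∂g/∂w = -4*v*w + 12*w^2
∇g at (1, -1, -3) = (0, -18, 96)
∇g · n = (0)(-4) + (-18)(-1) + (96)(2) = 210

210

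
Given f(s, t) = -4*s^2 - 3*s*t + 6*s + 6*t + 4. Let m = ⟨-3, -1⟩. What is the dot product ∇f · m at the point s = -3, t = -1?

∂f/∂s = -8*s - 3*t + 6
∂f/∂t = -3*s + 6
∇f at (-3, -1) = (33, 15)
∇f · m = (33)(-3) + (15)(-1) = -114

-114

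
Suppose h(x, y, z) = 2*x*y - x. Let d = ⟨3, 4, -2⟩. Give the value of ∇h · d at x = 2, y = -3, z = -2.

-5

∂h/∂x = 2*y - 1
∂h/∂y = 2*x
∂h/∂z = 0
∇h at (2, -3, -2) = (-7, 4, 0)
∇h · d = (-7)(3) + (4)(4) + (0)(-2) = -5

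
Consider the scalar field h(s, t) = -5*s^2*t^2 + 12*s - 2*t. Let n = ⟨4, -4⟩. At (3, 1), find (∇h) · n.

∂h/∂s = -10*s*t^2 + 12
∂h/∂t = -10*s^2*t - 2
∇h at (3, 1) = (-18, -92)
∇h · n = (-18)(4) + (-92)(-4) = 296

296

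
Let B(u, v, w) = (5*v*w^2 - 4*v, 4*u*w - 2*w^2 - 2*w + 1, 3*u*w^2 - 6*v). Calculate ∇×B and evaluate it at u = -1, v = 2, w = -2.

(-8, -52, -24)

(∇×B)₁ = ∂B₃/∂v − ∂B₂/∂w = -4*u + 4*w - 4
(∇×B)₂ = ∂B₁/∂w − ∂B₃/∂u = 10*v*w - 3*w^2
(∇×B)₃ = ∂B₂/∂u − ∂B₁/∂v = -5*w^2 + 4*w + 4
∇×B = (-4*u + 4*w - 4, 10*v*w - 3*w^2, -5*w^2 + 4*w + 4)
At (-1, 2, -2): (-8, -52, -24).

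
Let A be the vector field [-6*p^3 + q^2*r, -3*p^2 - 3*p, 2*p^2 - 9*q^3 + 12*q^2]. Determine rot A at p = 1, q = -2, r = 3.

(-156, 0, 3)

(∇×A)₁ = ∂A₃/∂q − ∂A₂/∂r = -27*q^2 + 24*q
(∇×A)₂ = ∂A₁/∂r − ∂A₃/∂p = -4*p + q^2
(∇×A)₃ = ∂A₂/∂p − ∂A₁/∂q = -6*p - 2*q*r - 3
∇×A = (-27*q^2 + 24*q, -4*p + q^2, -6*p - 2*q*r - 3)
At (1, -2, 3): (-156, 0, 3).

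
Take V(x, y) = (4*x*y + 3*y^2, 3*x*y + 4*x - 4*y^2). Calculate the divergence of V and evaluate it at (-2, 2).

-14

∂V₁/∂x = 4*y
∂V₂/∂y = 3*x - 8*y
∇·V = 3*x - 4*y
At (-2, 2): -14.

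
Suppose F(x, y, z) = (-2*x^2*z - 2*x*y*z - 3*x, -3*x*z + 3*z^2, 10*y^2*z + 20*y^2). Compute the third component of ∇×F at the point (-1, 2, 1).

(∇×F)_3 = ∂F₂/∂x − ∂F₁/∂y
= -3*z − (-2*x*z)
= 2*x*z - 3*z
At (-1, 2, 1): -5.

-5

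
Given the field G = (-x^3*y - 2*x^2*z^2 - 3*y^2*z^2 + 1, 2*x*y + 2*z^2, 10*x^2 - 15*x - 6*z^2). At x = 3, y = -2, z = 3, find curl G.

(-12, -225, -85)

(∇×G)₁ = ∂G₃/∂y − ∂G₂/∂z = -4*z
(∇×G)₂ = ∂G₁/∂z − ∂G₃/∂x = -4*x^2*z - 20*x - 6*y^2*z + 15
(∇×G)₃ = ∂G₂/∂x − ∂G₁/∂y = x^3 + 6*y*z^2 + 2*y
∇×G = (-4*z, -4*x^2*z - 20*x - 6*y^2*z + 15, x^3 + 6*y*z^2 + 2*y)
At (3, -2, 3): (-12, -225, -85).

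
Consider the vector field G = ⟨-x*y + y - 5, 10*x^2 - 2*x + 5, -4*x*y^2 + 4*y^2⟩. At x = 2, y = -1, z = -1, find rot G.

(8, 4, 39)

(∇×G)₁ = ∂G₃/∂y − ∂G₂/∂z = -8*x*y + 8*y
(∇×G)₂ = ∂G₁/∂z − ∂G₃/∂x = 4*y^2
(∇×G)₃ = ∂G₂/∂x − ∂G₁/∂y = 21*x - 3
∇×G = (-8*x*y + 8*y, 4*y^2, 21*x - 3)
At (2, -1, -1): (8, 4, 39).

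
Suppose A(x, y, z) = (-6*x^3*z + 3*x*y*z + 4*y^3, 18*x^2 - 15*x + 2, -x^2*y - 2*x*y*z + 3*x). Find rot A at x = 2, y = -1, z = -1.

(0, -59, 51)

(∇×A)₁ = ∂A₃/∂y − ∂A₂/∂z = -x^2 - 2*x*z
(∇×A)₂ = ∂A₁/∂z − ∂A₃/∂x = -6*x^3 + 5*x*y + 2*y*z - 3
(∇×A)₃ = ∂A₂/∂x − ∂A₁/∂y = -3*x*z + 36*x - 12*y^2 - 15
∇×A = (-x^2 - 2*x*z, -6*x^3 + 5*x*y + 2*y*z - 3, -3*x*z + 36*x - 12*y^2 - 15)
At (2, -1, -1): (0, -59, 51).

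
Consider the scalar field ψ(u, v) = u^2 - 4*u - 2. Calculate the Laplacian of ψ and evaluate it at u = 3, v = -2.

2

∂²ψ/∂u² = 2
∂²ψ/∂v² = 0
∇²ψ = 2
At (3, -2): 2.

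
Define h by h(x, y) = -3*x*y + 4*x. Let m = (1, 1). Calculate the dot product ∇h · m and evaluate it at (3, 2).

-11

∂h/∂x = -3*y + 4
∂h/∂y = -3*x
∇h at (3, 2) = (-2, -9)
∇h · m = (-2)(1) + (-9)(1) = -11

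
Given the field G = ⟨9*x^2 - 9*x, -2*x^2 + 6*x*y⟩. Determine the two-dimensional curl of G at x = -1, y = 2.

∂G₂/∂x = -4*x + 6*y
∂G₁/∂y = 0
Scalar curl = -4*x + 6*y
At (-1, 2): 16.

16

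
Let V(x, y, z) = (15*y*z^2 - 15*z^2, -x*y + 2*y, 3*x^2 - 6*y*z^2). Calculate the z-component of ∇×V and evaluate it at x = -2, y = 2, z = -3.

-137

(∇×V)_3 = ∂V₂/∂x − ∂V₁/∂y
= -y − (15*z^2)
= -y - 15*z^2
At (-2, 2, -3): -137.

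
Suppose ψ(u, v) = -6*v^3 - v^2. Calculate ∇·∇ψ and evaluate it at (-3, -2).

∂²ψ/∂u² = 0
∂²ψ/∂v² = -2*(18*v + 1)
∇²ψ = -36*v - 2
At (-3, -2): 70.

70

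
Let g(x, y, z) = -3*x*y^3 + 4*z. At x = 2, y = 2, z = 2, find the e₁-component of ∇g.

-24

(∇g)_1 = ∂g/∂x = -3*y^3
At (2, 2, 2): -24.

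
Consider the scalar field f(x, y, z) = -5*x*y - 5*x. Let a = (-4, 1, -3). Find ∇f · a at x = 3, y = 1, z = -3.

25

∂f/∂x = -5*y - 5
∂f/∂y = -5*x
∂f/∂z = 0
∇f at (3, 1, -3) = (-10, -15, 0)
∇f · a = (-10)(-4) + (-15)(1) + (0)(-3) = 25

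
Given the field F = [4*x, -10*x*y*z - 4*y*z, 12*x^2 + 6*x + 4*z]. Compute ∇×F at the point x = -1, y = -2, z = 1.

(12, 18, 20)

(∇×F)₁ = ∂F₃/∂y − ∂F₂/∂z = 10*x*y + 4*y
(∇×F)₂ = ∂F₁/∂z − ∂F₃/∂x = -24*x - 6
(∇×F)₃ = ∂F₂/∂x − ∂F₁/∂y = -10*y*z
∇×F = (10*x*y + 4*y, -24*x - 6, -10*y*z)
At (-1, -2, 1): (12, 18, 20).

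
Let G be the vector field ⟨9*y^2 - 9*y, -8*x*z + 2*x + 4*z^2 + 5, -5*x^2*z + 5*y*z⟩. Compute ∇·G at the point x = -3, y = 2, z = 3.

∂G₁/∂x = 0
∂G₂/∂y = 0
∂G₃/∂z = -5*x^2 + 5*y
∇·G = -5*x^2 + 5*y
At (-3, 2, 3): -35.

-35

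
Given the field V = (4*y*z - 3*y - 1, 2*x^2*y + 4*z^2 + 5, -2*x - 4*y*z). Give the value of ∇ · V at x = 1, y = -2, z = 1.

10

∂V₁/∂x = 0
∂V₂/∂y = 2*x^2
∂V₃/∂z = -4*y
∇·V = 2*x^2 - 4*y
At (1, -2, 1): 10.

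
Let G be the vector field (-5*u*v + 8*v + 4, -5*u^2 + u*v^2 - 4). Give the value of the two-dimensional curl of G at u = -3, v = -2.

∂G₂/∂u = -10*u + v^2
∂G₁/∂v = -5*u + 8
Scalar curl = -5*u + v^2 - 8
At (-3, -2): 11.

11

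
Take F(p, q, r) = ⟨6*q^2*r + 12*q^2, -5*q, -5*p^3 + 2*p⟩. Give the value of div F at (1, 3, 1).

-5

∂F₁/∂p = 0
∂F₂/∂q = -5
∂F₃/∂r = 0
∇·F = -5
At (1, 3, 1): -5.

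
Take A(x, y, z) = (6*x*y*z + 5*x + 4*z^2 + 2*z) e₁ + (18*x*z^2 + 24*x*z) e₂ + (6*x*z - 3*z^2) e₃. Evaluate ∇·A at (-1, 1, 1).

-1

∂A₁/∂x = 6*y*z + 5
∂A₂/∂y = 0
∂A₃/∂z = 6*x - 6*z
∇·A = 6*x + 6*y*z - 6*z + 5
At (-1, 1, 1): -1.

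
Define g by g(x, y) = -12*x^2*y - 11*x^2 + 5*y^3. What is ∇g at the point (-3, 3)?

(282, 27)

∂g/∂x = -24*x*y - 22*x
∂g/∂y = -12*x^2 + 15*y^2
∇g = (-24*x*y - 22*x, -12*x^2 + 15*y^2)
At (-3, 3): (282, 27).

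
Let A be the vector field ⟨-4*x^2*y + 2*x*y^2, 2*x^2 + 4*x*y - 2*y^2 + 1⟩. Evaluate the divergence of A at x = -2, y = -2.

-24

∂A₁/∂x = -8*x*y + 2*y^2
∂A₂/∂y = 4*x - 4*y
∇·A = -8*x*y + 4*x + 2*y^2 - 4*y
At (-2, -2): -24.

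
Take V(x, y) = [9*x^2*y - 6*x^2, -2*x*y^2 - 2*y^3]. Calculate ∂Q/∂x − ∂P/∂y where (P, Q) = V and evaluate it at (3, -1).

∂V₂/∂x = -2*y^2
∂V₁/∂y = 9*x^2
Scalar curl = -9*x^2 - 2*y^2
At (3, -1): -83.

-83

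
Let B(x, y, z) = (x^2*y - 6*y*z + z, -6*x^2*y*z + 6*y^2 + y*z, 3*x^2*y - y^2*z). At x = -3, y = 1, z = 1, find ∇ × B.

(∇×B)₁ = ∂B₃/∂y − ∂B₂/∂z = 6*x^2*y + 3*x^2 - 2*y*z - y
(∇×B)₂ = ∂B₁/∂z − ∂B₃/∂x = -6*x*y - 6*y + 1
(∇×B)₃ = ∂B₂/∂x − ∂B₁/∂y = -x^2 - 12*x*y*z + 6*z
∇×B = (6*x^2*y + 3*x^2 - 2*y*z - y, -6*x*y - 6*y + 1, -x^2 - 12*x*y*z + 6*z)
At (-3, 1, 1): (78, 13, 33).

(78, 13, 33)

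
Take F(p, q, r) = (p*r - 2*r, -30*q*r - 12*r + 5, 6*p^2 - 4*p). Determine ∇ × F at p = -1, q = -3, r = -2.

(∇×F)₁ = ∂F₃/∂q − ∂F₂/∂r = 30*q + 12
(∇×F)₂ = ∂F₁/∂r − ∂F₃/∂p = -11*p + 2
(∇×F)₃ = ∂F₂/∂p − ∂F₁/∂q = 0
∇×F = (30*q + 12, -11*p + 2, 0)
At (-1, -3, -2): (-78, 13, 0).

(-78, 13, 0)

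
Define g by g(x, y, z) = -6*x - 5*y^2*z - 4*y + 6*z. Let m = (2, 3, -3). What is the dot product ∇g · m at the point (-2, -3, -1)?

3

∂g/∂x = -6
∂g/∂y = -10*y*z - 4
∂g/∂z = -5*y^2 + 6
∇g at (-2, -3, -1) = (-6, -34, -39)
∇g · m = (-6)(2) + (-34)(3) + (-39)(-3) = 3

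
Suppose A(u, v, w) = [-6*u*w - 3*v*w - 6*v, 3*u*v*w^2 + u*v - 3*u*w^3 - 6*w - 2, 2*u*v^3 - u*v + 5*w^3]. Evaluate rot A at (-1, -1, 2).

(-47, 10, -25)

(∇×A)₁ = ∂A₃/∂v − ∂A₂/∂w = 6*u*v^2 - 6*u*v*w + 9*u*w^2 - u + 6
(∇×A)₂ = ∂A₁/∂w − ∂A₃/∂u = -6*u - 2*v^3 - 2*v
(∇×A)₃ = ∂A₂/∂u − ∂A₁/∂v = 3*v*w^2 + v - 3*w^3 + 3*w + 6
∇×A = (6*u*v^2 - 6*u*v*w + 9*u*w^2 - u + 6, -6*u - 2*v^3 - 2*v, 3*v*w^2 + v - 3*w^3 + 3*w + 6)
At (-1, -1, 2): (-47, 10, -25).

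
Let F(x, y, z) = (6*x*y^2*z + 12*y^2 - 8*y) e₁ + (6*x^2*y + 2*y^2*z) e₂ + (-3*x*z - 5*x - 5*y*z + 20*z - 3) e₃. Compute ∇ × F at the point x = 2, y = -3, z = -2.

(-8, 107, -136)

(∇×F)₁ = ∂F₃/∂y − ∂F₂/∂z = -2*y^2 - 5*z
(∇×F)₂ = ∂F₁/∂z − ∂F₃/∂x = 6*x*y^2 + 3*z + 5
(∇×F)₃ = ∂F₂/∂x − ∂F₁/∂y = -12*x*y*z + 12*x*y - 24*y + 8
∇×F = (-2*y^2 - 5*z, 6*x*y^2 + 3*z + 5, -12*x*y*z + 12*x*y - 24*y + 8)
At (2, -3, -2): (-8, 107, -136).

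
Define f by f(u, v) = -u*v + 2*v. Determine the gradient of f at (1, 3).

∂f/∂u = -v
∂f/∂v = -u + 2
∇f = (-v, -u + 2)
At (1, 3): (-3, 1).

(-3, 1)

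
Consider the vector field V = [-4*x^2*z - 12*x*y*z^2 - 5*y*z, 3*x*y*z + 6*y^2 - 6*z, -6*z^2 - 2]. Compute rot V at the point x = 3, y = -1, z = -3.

(15, -247, 318)

(∇×V)₁ = ∂V₃/∂y − ∂V₂/∂z = -3*x*y + 6
(∇×V)₂ = ∂V₁/∂z − ∂V₃/∂x = -4*x^2 - 24*x*y*z - 5*y
(∇×V)₃ = ∂V₂/∂x − ∂V₁/∂y = 12*x*z^2 + 3*y*z + 5*z
∇×V = (-3*x*y + 6, -4*x^2 - 24*x*y*z - 5*y, 12*x*z^2 + 3*y*z + 5*z)
At (3, -1, -3): (15, -247, 318).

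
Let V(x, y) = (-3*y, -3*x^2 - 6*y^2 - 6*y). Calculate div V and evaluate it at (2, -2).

∂V₁/∂x = 0
∂V₂/∂y = -12*y - 6
∇·V = -12*y - 6
At (2, -2): 18.

18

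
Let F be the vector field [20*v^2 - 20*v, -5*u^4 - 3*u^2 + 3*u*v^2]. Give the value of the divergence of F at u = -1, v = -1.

∂F₁/∂u = 0
∂F₂/∂v = 6*u*v
∇·F = 6*u*v
At (-1, -1): 6.

6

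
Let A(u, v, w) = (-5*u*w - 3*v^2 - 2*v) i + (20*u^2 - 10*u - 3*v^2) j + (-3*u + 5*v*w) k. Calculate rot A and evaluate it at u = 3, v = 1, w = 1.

(∇×A)₁ = ∂A₃/∂v − ∂A₂/∂w = 5*w
(∇×A)₂ = ∂A₁/∂w − ∂A₃/∂u = -5*u + 3
(∇×A)₃ = ∂A₂/∂u − ∂A₁/∂v = 40*u + 6*v - 8
∇×A = (5*w, -5*u + 3, 40*u + 6*v - 8)
At (3, 1, 1): (5, -12, 118).

(5, -12, 118)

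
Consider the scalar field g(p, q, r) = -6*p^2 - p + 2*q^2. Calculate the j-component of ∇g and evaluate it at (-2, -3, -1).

(∇g)_2 = ∂g/∂q = 4*q
At (-2, -3, -1): -12.

-12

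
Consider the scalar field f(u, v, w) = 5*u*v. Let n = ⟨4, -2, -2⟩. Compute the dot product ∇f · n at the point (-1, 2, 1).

∂f/∂u = 5*v
∂f/∂v = 5*u
∂f/∂w = 0
∇f at (-1, 2, 1) = (10, -5, 0)
∇f · n = (10)(4) + (-5)(-2) + (0)(-2) = 50

50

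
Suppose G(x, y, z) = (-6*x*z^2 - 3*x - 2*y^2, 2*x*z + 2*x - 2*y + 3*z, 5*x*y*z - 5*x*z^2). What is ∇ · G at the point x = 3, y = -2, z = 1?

-71

∂G₁/∂x = -6*z^2 - 3
∂G₂/∂y = -2
∂G₃/∂z = 5*x*y - 10*x*z
∇·G = 5*x*y - 10*x*z - 6*z^2 - 5
At (3, -2, 1): -71.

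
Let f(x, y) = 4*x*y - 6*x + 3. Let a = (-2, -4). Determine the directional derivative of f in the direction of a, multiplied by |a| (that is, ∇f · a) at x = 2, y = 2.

-36

∂f/∂x = 4*y - 6
∂f/∂y = 4*x
∇f at (2, 2) = (2, 8)
∇f · a = (2)(-2) + (8)(-4) = -36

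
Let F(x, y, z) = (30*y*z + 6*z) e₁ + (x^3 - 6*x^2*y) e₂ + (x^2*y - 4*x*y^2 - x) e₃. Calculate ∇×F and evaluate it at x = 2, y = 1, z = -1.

(∇×F)₁ = ∂F₃/∂y − ∂F₂/∂z = x^2 - 8*x*y
(∇×F)₂ = ∂F₁/∂z − ∂F₃/∂x = -2*x*y + 4*y^2 + 30*y + 7
(∇×F)₃ = ∂F₂/∂x − ∂F₁/∂y = 3*x^2 - 12*x*y - 30*z
∇×F = (x^2 - 8*x*y, -2*x*y + 4*y^2 + 30*y + 7, 3*x^2 - 12*x*y - 30*z)
At (2, 1, -1): (-12, 37, 18).

(-12, 37, 18)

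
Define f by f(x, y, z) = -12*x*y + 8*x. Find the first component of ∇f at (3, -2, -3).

(∇f)_1 = ∂f/∂x = -12*y + 8
At (3, -2, -3): 32.

32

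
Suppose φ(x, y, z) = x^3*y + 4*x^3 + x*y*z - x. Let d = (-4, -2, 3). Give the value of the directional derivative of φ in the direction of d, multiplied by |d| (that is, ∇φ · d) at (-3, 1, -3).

∂φ/∂x = 3*x^2*y + 12*x^2 + y*z - 1
∂φ/∂y = x^3 + x*z
∂φ/∂z = x*y
∇φ at (-3, 1, -3) = (131, -18, -3)
∇φ · d = (131)(-4) + (-18)(-2) + (-3)(3) = -497

-497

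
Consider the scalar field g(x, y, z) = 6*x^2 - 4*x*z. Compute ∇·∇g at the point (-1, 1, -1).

∂²g/∂x² = 12
∂²g/∂y² = 0
∂²g/∂z² = 0
∇²g = 12
At (-1, 1, -1): 12.

12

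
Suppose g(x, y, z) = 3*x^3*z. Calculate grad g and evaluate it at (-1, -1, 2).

∂g/∂x = 9*x^2*z
∂g/∂y = 0
∂g/∂z = 3*x^3
∇g = (9*x^2*z, 0, 3*x^3)
At (-1, -1, 2): (18, 0, -3).

(18, 0, -3)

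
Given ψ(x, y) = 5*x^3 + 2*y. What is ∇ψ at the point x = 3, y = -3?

(135, 2)

∂ψ/∂x = 15*x^2
∂ψ/∂y = 2
∇ψ = (15*x^2, 2)
At (3, -3): (135, 2).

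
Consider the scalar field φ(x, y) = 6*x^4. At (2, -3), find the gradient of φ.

(192, 0)

∂φ/∂x = 24*x^3
∂φ/∂y = 0
∇φ = (24*x^3, 0)
At (2, -3): (192, 0).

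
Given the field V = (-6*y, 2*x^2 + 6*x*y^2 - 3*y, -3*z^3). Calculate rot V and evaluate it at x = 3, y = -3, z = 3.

(0, 0, 72)

(∇×V)₁ = ∂V₃/∂y − ∂V₂/∂z = 0
(∇×V)₂ = ∂V₁/∂z − ∂V₃/∂x = 0
(∇×V)₃ = ∂V₂/∂x − ∂V₁/∂y = 4*x + 6*y^2 + 6
∇×V = (0, 0, 4*x + 6*y^2 + 6)
At (3, -3, 3): (0, 0, 72).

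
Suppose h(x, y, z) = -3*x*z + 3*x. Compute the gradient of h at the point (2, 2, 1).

∂h/∂x = -3*z + 3
∂h/∂y = 0
∂h/∂z = -3*x
∇h = (-3*z + 3, 0, -3*x)
At (2, 2, 1): (0, 0, -6).

(0, 0, -6)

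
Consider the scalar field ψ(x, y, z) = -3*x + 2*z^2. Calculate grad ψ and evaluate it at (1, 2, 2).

∂ψ/∂x = -3
∂ψ/∂y = 0
∂ψ/∂z = 4*z
∇ψ = (-3, 0, 4*z)
At (1, 2, 2): (-3, 0, 8).

(-3, 0, 8)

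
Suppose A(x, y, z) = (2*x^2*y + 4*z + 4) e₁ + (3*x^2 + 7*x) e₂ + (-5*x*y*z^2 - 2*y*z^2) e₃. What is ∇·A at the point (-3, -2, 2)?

-80

∂A₁/∂x = 4*x*y
∂A₂/∂y = 0
∂A₃/∂z = -10*x*y*z - 4*y*z
∇·A = -10*x*y*z + 4*x*y - 4*y*z
At (-3, -2, 2): -80.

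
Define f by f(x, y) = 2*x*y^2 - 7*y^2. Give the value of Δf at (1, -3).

∂²f/∂x² = 0
∂²f/∂y² = 2*(2*x - 7)
∇²f = 4*x - 14
At (1, -3): -10.

-10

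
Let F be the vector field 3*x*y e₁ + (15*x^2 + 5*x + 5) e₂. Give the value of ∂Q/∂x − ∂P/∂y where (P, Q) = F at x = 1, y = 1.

∂F₂/∂x = 30*x + 5
∂F₁/∂y = 3*x
Scalar curl = 27*x + 5
At (1, 1): 32.

32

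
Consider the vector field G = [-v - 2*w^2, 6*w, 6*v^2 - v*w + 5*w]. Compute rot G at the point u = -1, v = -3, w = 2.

(-44, -8, 1)

(∇×G)₁ = ∂G₃/∂v − ∂G₂/∂w = 12*v - w - 6
(∇×G)₂ = ∂G₁/∂w − ∂G₃/∂u = -4*w
(∇×G)₃ = ∂G₂/∂u − ∂G₁/∂v = 1
∇×G = (12*v - w - 6, -4*w, 1)
At (-1, -3, 2): (-44, -8, 1).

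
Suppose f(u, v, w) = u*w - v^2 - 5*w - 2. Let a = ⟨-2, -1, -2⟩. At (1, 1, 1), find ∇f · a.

8

∂f/∂u = w
∂f/∂v = -2*v
∂f/∂w = u - 5
∇f at (1, 1, 1) = (1, -2, -4)
∇f · a = (1)(-2) + (-2)(-1) + (-4)(-2) = 8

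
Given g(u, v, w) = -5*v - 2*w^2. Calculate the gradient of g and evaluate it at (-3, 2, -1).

∂g/∂u = 0
∂g/∂v = -5
∂g/∂w = -4*w
∇g = (0, -5, -4*w)
At (-3, 2, -1): (0, -5, 4).

(0, -5, 4)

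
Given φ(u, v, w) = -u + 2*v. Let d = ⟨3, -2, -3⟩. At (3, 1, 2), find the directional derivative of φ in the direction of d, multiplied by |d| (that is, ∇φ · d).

∂φ/∂u = -1
∂φ/∂v = 2
∂φ/∂w = 0
∇φ at (3, 1, 2) = (-1, 2, 0)
∇φ · d = (-1)(3) + (2)(-2) + (0)(-3) = -7

-7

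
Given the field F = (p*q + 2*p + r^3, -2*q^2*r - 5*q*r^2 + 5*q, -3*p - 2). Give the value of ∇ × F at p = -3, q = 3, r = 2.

(∇×F)₁ = ∂F₃/∂q − ∂F₂/∂r = 2*q^2 + 10*q*r
(∇×F)₂ = ∂F₁/∂r − ∂F₃/∂p = 3*r^2 + 3
(∇×F)₃ = ∂F₂/∂p − ∂F₁/∂q = -p
∇×F = (2*q^2 + 10*q*r, 3*r^2 + 3, -p)
At (-3, 3, 2): (78, 15, 3).

(78, 15, 3)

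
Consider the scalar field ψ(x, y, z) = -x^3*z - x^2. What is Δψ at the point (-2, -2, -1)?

∂²ψ/∂x² = -2*(3*x*z + 1)
∂²ψ/∂y² = 0
∂²ψ/∂z² = 0
∇²ψ = -6*x*z - 2
At (-2, -2, -1): -14.

-14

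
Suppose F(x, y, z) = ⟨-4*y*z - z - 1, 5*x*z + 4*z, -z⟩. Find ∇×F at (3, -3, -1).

(∇×F)₁ = ∂F₃/∂y − ∂F₂/∂z = -5*x - 4
(∇×F)₂ = ∂F₁/∂z − ∂F₃/∂x = -4*y - 1
(∇×F)₃ = ∂F₂/∂x − ∂F₁/∂y = 9*z
∇×F = (-5*x - 4, -4*y - 1, 9*z)
At (3, -3, -1): (-19, 11, -9).

(-19, 11, -9)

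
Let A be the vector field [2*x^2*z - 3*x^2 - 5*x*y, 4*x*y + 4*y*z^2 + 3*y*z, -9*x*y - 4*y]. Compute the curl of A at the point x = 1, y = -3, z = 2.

(∇×A)₁ = ∂A₃/∂y − ∂A₂/∂z = -9*x - 8*y*z - 3*y - 4
(∇×A)₂ = ∂A₁/∂z − ∂A₃/∂x = 2*x^2 + 9*y
(∇×A)₃ = ∂A₂/∂x − ∂A₁/∂y = 5*x + 4*y
∇×A = (-9*x - 8*y*z - 3*y - 4, 2*x^2 + 9*y, 5*x + 4*y)
At (1, -3, 2): (44, -25, -7).

(44, -25, -7)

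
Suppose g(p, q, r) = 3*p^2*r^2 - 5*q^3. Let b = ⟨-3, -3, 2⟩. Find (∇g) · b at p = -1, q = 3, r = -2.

∂g/∂p = 6*p*r^2
∂g/∂q = -15*q^2
∂g/∂r = 6*p^2*r
∇g at (-1, 3, -2) = (-24, -135, -12)
∇g · b = (-24)(-3) + (-135)(-3) + (-12)(2) = 453

453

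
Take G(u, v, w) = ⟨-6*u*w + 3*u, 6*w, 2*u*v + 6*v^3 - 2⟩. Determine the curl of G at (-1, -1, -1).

(∇×G)₁ = ∂G₃/∂v − ∂G₂/∂w = 2*u + 18*v^2 - 6
(∇×G)₂ = ∂G₁/∂w − ∂G₃/∂u = -6*u - 2*v
(∇×G)₃ = ∂G₂/∂u − ∂G₁/∂v = 0
∇×G = (2*u + 18*v^2 - 6, -6*u - 2*v, 0)
At (-1, -1, -1): (10, 8, 0).

(10, 8, 0)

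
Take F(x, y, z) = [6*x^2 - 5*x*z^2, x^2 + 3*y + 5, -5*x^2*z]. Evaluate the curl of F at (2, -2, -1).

(0, 0, 4)

(∇×F)₁ = ∂F₃/∂y − ∂F₂/∂z = 0
(∇×F)₂ = ∂F₁/∂z − ∂F₃/∂x = 0
(∇×F)₃ = ∂F₂/∂x − ∂F₁/∂y = 2*x
∇×F = (0, 0, 2*x)
At (2, -2, -1): (0, 0, 4).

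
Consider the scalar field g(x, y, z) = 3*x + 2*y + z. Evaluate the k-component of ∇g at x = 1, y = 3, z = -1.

(∇g)_3 = ∂g/∂z = 1
At (1, 3, -1): 1.

1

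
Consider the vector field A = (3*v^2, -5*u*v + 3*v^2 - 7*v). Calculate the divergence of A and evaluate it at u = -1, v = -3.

∂A₁/∂u = 0
∂A₂/∂v = -5*u + 6*v - 7
∇·A = -5*u + 6*v - 7
At (-1, -3): -20.

-20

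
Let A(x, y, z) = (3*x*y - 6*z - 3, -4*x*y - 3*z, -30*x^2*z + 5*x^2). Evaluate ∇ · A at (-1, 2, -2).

∂A₁/∂x = 3*y
∂A₂/∂y = -4*x
∂A₃/∂z = -30*x^2
∇·A = -30*x^2 - 4*x + 3*y
At (-1, 2, -2): -20.

-20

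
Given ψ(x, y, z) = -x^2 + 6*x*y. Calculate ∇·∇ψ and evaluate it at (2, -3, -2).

-2

∂²ψ/∂x² = -2
∂²ψ/∂y² = 0
∂²ψ/∂z² = 0
∇²ψ = -2
At (2, -3, -2): -2.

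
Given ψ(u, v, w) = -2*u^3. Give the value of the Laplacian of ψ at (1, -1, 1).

-12

∂²ψ/∂u² = -12*u
∂²ψ/∂v² = 0
∂²ψ/∂w² = 0
∇²ψ = -12*u
At (1, -1, 1): -12.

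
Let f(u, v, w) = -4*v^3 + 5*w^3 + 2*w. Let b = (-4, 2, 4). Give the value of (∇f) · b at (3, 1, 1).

∂f/∂u = 0
∂f/∂v = -12*v^2
∂f/∂w = 15*w^2 + 2
∇f at (3, 1, 1) = (0, -12, 17)
∇f · b = (0)(-4) + (-12)(2) + (17)(4) = 44

44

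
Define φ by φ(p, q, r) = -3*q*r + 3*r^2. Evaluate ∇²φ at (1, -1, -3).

6

∂²φ/∂p² = 0
∂²φ/∂q² = 0
∂²φ/∂r² = 6
∇²φ = 6
At (1, -1, -3): 6.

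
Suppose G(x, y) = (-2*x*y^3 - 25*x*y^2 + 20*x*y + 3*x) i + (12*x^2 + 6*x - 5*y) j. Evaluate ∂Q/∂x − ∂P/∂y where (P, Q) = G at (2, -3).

∂G₂/∂x = 24*x + 6
∂G₁/∂y = -6*x*y^2 - 50*x*y + 20*x
Scalar curl = 6*x*y^2 + 50*x*y + 4*x + 6
At (2, -3): -178.

-178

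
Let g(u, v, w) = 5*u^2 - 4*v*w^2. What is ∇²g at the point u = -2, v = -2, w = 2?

∂²g/∂u² = 10
∂²g/∂v² = 0
∂²g/∂w² = -8*v
∇²g = -8*v + 10
At (-2, -2, 2): 26.

26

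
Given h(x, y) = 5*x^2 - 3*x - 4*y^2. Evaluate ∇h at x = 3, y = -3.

∂h/∂x = 10*x - 3
∂h/∂y = -8*y
∇h = (10*x - 3, -8*y)
At (3, -3): (27, 24).

(27, 24)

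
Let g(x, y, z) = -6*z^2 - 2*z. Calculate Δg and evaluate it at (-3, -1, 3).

∂²g/∂x² = 0
∂²g/∂y² = 0
∂²g/∂z² = -12
∇²g = -12
At (-3, -1, 3): -12.

-12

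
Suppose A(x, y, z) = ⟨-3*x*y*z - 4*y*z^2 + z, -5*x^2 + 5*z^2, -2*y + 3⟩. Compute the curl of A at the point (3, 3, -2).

(18, 22, -32)

(∇×A)₁ = ∂A₃/∂y − ∂A₂/∂z = -10*z - 2
(∇×A)₂ = ∂A₁/∂z − ∂A₃/∂x = -3*x*y - 8*y*z + 1
(∇×A)₃ = ∂A₂/∂x − ∂A₁/∂y = 3*x*z - 10*x + 4*z^2
∇×A = (-10*z - 2, -3*x*y - 8*y*z + 1, 3*x*z - 10*x + 4*z^2)
At (3, 3, -2): (18, 22, -32).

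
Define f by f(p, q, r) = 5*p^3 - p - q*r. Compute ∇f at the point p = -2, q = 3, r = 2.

(59, -2, -3)

∂f/∂p = 15*p^2 - 1
∂f/∂q = -r
∂f/∂r = -q
∇f = (15*p^2 - 1, -r, -q)
At (-2, 3, 2): (59, -2, -3).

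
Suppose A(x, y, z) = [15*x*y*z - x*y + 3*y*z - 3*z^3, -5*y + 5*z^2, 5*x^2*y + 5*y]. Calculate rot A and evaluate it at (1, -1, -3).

(40, -89, 55)

(∇×A)₁ = ∂A₃/∂y − ∂A₂/∂z = 5*x^2 - 10*z + 5
(∇×A)₂ = ∂A₁/∂z − ∂A₃/∂x = 5*x*y + 3*y - 9*z^2
(∇×A)₃ = ∂A₂/∂x − ∂A₁/∂y = -15*x*z + x - 3*z
∇×A = (5*x^2 - 10*z + 5, 5*x*y + 3*y - 9*z^2, -15*x*z + x - 3*z)
At (1, -1, -3): (40, -89, 55).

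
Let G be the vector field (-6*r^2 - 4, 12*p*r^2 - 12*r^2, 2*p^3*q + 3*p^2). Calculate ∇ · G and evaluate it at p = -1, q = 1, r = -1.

0

∂G₁/∂p = 0
∂G₂/∂q = 0
∂G₃/∂r = 0
∇·G = 0
At (-1, 1, -1): 0.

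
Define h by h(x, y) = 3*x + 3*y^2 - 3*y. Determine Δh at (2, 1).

6

∂²h/∂x² = 0
∂²h/∂y² = 6
∇²h = 6
At (2, 1): 6.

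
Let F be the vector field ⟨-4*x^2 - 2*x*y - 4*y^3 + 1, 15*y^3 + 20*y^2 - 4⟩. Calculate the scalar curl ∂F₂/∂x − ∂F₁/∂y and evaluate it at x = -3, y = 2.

∂F₂/∂x = 0
∂F₁/∂y = -2*x - 12*y^2
Scalar curl = 2*x + 12*y^2
At (-3, 2): 42.

42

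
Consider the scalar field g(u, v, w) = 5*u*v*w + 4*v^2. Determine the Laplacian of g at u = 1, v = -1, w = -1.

8

∂²g/∂u² = 0
∂²g/∂v² = 8
∂²g/∂w² = 0
∇²g = 8
At (1, -1, -1): 8.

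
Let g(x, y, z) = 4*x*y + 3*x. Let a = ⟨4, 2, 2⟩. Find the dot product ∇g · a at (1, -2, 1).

∂g/∂x = 4*y + 3
∂g/∂y = 4*x
∂g/∂z = 0
∇g at (1, -2, 1) = (-5, 4, 0)
∇g · a = (-5)(4) + (4)(2) + (0)(2) = -12

-12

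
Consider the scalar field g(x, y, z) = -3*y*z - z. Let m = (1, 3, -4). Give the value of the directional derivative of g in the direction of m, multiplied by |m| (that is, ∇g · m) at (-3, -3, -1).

-23

∂g/∂x = 0
∂g/∂y = -3*z
∂g/∂z = -3*y - 1
∇g at (-3, -3, -1) = (0, 3, 8)
∇g · m = (0)(1) + (3)(3) + (8)(-4) = -23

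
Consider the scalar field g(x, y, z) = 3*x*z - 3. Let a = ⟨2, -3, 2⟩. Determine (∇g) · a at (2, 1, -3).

-6

∂g/∂x = 3*z
∂g/∂y = 0
∂g/∂z = 3*x
∇g at (2, 1, -3) = (-9, 0, 6)
∇g · a = (-9)(2) + (0)(-3) + (6)(2) = -6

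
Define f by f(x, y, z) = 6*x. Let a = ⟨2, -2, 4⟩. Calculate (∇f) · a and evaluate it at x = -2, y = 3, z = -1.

∂f/∂x = 6
∂f/∂y = 0
∂f/∂z = 0
∇f at (-2, 3, -1) = (6, 0, 0)
∇f · a = (6)(2) + (0)(-2) + (0)(4) = 12

12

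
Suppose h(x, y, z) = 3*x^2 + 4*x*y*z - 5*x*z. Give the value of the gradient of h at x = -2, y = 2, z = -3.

∂h/∂x = 6*x + 4*y*z - 5*z
∂h/∂y = 4*x*z
∂h/∂z = 4*x*y - 5*x
∇h = (6*x + 4*y*z - 5*z, 4*x*z, 4*x*y - 5*x)
At (-2, 2, -3): (-21, 24, -6).

(-21, 24, -6)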